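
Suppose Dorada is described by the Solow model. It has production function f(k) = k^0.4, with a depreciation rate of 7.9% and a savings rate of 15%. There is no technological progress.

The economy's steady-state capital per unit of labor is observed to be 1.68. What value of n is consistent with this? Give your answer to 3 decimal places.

Steady state requires s·f(k) = (n + δ)·k, i.e. s·k^α = (n + δ)·k.
So s / (n + δ) = (k*)^(1−α) = 1.68^0.6 = 1.3652.
Therefore n + δ = s / 1.3652 = 0.15 / 1.3652 = 0.1099, so n = 0.1099 − 0.079 = 0.0309.

n ≈ 0.031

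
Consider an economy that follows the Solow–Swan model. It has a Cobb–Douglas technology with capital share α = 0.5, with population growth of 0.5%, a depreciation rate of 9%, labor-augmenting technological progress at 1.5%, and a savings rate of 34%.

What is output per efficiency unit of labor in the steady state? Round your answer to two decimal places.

y* ≈ 3.09

At the steady state, Δk = 0, so s·k^α = (n + g + δ)·k.
Rearranging, k^(1−α) = s / (n + g + δ).
k^0.5 = 0.34 / (0.005 + 0.015 + 0.090) = 0.34 / 0.110 = 3.0909
k* = 3.0909^(1/0.5) ≈ 9.5537
y* = (k*)^α = 9.5537^0.5 ≈ 3.0909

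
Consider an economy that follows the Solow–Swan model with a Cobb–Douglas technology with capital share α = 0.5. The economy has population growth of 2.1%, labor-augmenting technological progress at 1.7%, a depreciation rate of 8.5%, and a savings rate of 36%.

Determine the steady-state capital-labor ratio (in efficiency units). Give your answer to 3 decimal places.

In steady state, investment equals break-even investment: s·k^α = (n + g + δ)·k.
Dividing both sides by k: k^(1−α) = s / (n + g + δ).
k^0.5 = 0.36 / (0.021 + 0.017 + 0.085) = 0.36 / 0.123 = 2.9268
k* = 2.9268^(1/0.5) ≈ 8.5662

k* ≈ 8.566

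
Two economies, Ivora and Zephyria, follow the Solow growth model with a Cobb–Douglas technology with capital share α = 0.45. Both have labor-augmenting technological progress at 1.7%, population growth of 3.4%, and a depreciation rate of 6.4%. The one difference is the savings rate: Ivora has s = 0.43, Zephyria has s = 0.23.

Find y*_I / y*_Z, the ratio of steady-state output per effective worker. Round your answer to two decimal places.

Steady-state y* = [s/(n + g + δ)]^(α/(1−α)), so the ratio is [ (s_I/(n + g + δ)_I) / (s_Z/(n + g + δ)_Z) ]^0.8182.
s_I/(n + g + δ)_I = 0.43/0.115 = 3.7391; s_Z/(n + g + δ)_Z = 0.23/0.115 = 2.0000.
Ratio = (3.7391/2.0000)^0.8182 = 1.8696^0.8182 ≈ 1.6686

y*_I / y*_Z ≈ 1.67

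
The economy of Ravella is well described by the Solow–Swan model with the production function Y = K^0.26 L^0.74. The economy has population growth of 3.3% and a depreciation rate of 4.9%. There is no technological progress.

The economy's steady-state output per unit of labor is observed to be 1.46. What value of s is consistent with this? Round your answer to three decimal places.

In steady state, investment equals break-even investment: s·k^α = (n + δ)·k.
Since y* = [s/(n + δ)]^(α/(1−α)), we have s/(n + δ) = (y*)^((1−α)/α) = 1.46^2.8462 = 2.9362.
Therefore s = 2.9362 × (n + δ) = 2.9362 × 0.082 = 0.2408.

s ≈ 0.241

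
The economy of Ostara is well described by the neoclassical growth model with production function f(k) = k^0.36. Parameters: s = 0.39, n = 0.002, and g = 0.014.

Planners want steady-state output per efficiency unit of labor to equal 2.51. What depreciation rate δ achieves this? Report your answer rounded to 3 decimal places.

At the steady state, Δk = 0, so s·k^α = (n + g + δ)·k.
Since y* = [s/(n + g + δ)]^(α/(1−α)), we have s/(n + g + δ) = (y*)^((1−α)/α) = 2.51^1.7778 = 5.1350.
Therefore n + g + δ = s / 5.1350 = 0.39 / 5.1350 = 0.0759, so δ = 0.0759 − 0.016 = 0.0599.

δ ≈ 0.060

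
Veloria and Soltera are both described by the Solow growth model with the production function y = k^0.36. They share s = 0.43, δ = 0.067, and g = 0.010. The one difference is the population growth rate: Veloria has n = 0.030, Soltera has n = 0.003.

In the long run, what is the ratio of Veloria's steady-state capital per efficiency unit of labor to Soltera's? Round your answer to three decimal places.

Steady-state k* = [s/(n + g + δ)]^(1/(1−α)), so the ratio is [ (s_V/(n + g + δ)_V) / (s_S/(n + g + δ)_S) ]^1.5625.
s_V/(n + g + δ)_V = 0.43/0.107 = 4.0187; s_S/(n + g + δ)_S = 0.43/0.080 = 5.3750.
Ratio = (4.0187/5.3750)^1.5625 = 0.7477^1.5625 ≈ 0.6349

k*_V / k*_S ≈ 0.635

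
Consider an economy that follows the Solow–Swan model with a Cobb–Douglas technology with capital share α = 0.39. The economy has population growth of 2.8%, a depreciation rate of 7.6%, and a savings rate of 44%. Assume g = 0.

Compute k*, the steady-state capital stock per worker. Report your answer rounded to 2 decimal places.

In steady state, investment equals break-even investment: s·k^α = (n + δ)·k.
Rearranging, k^(1−α) = s / (n + δ).
k^0.61 = 0.44 / (0.028 + 0.076) = 0.44 / 0.104 = 4.2308
k* = 4.2308^(1/0.61) ≈ 10.6395

k* = 10.64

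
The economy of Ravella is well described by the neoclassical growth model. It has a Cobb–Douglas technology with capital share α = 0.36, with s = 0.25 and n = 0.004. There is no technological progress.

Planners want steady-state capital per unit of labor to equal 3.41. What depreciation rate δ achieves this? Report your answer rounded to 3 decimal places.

δ ≈ 0.110

In steady state, investment equals break-even investment: s·k^α = (n + δ)·k.
So s / (n + δ) = (k*)^(1−α) = 3.41^0.64 = 2.1926.
Therefore n + δ = s / 2.1926 = 0.25 / 2.1926 = 0.1140, so δ = 0.1140 − 0.004 = 0.1100.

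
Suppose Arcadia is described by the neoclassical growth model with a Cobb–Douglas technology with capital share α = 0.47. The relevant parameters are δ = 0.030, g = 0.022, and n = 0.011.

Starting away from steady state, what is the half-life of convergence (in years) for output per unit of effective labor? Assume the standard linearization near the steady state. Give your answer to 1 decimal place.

Near the steady state the convergence rate is λ = (1 − α)(n + g + δ).
λ = (1 − 0.47) × 0.063 = 0.53 × 0.063 = 0.03339
Half-life = ln 2 / λ = 0.6931 / 0.03339 ≈ 20.76 years

half-life ≈ 20.8 years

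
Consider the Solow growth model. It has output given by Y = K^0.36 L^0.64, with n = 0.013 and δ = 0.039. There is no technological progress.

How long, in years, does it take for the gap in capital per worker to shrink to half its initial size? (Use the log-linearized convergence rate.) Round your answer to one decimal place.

Near the steady state the convergence rate is λ = (1 − α)(n + δ).
λ = (1 − 0.36) × 0.052 = 0.64 × 0.052 = 0.03328
Half-life = ln 2 / λ = 0.6931 / 0.03328 ≈ 20.83 years

half-life ≈ 20.8 years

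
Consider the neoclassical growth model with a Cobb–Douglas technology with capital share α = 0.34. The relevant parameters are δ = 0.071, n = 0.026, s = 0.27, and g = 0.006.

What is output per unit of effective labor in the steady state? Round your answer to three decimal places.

y* = 1.643

In steady state, investment equals break-even investment: s·k^α = (n + g + δ)·k.
Dividing both sides by k: k^(1−α) = s / (n + g + δ).
k^0.66 = 0.27 / (0.026 + 0.006 + 0.071) = 0.27 / 0.103 = 2.6214
k* = 2.6214^(1/0.66) ≈ 4.3067
y* = (k*)^α = 4.3067^0.34 ≈ 1.6429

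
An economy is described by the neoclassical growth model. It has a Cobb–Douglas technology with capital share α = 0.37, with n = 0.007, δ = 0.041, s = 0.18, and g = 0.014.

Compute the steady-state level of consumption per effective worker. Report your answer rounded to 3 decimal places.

c* = 1.533

In steady state, investment equals break-even investment: s·k^α = (n + g + δ)·k.
Dividing both sides by k: k^(1−α) = s / (n + g + δ).
k^0.63 = 0.18 / (0.007 + 0.014 + 0.041) = 0.18 / 0.062 = 2.9032
k* = 2.9032^(1/0.63) ≈ 5.4291
y* = (k*)^α = 5.4291^0.37 ≈ 1.8700
c* = (1 − s)·y* = (1 − 0.18) × 1.8700 ≈ 1.5334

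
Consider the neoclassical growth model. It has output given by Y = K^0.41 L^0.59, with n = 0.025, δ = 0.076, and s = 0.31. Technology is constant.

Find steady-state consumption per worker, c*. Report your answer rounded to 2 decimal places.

Steady state requires s·f(k) = (n + δ)·k, i.e. s·k^α = (n + δ)·k.
Dividing both sides by k: k^(1−α) = s / (n + δ).
k^0.59 = 0.31 / (0.025 + 0.076) = 0.31 / 0.101 = 3.0693
k* = 3.0693^(1/0.59) ≈ 6.6910
y* = (k*)^α = 6.6910^0.41 ≈ 2.1800
c* = (1 − s)·y* = (1 − 0.31) × 2.1800 ≈ 1.5042

c* = 1.50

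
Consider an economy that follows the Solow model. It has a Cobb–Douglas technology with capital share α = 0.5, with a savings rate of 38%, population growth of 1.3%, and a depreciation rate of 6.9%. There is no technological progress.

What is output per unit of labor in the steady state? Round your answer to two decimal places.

y* ≈ 4.63

At the steady state, Δk = 0, so s·k^α = (n + δ)·k.
Rearranging, k^(1−α) = s / (n + δ).
k^0.5 = 0.38 / (0.013 + 0.069) = 0.38 / 0.082 = 4.6341
k* = 4.6341^(1/0.5) ≈ 21.4749
y* = (k*)^α = 21.4749^0.5 ≈ 4.6341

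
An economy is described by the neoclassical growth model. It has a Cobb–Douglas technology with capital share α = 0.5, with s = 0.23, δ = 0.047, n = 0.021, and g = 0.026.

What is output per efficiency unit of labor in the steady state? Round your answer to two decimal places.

Steady state requires s·f(k) = (n + g + δ)·k, i.e. s·k^α = (n + g + δ)·k.
Rearranging, k^(1−α) = s / (n + g + δ).
k^0.5 = 0.23 / (0.021 + 0.026 + 0.047) = 0.23 / 0.094 = 2.4468
k* = 2.4468^(1/0.5) ≈ 5.9868
y* = (k*)^α = 5.9868^0.5 ≈ 2.4468

y* ≈ 2.45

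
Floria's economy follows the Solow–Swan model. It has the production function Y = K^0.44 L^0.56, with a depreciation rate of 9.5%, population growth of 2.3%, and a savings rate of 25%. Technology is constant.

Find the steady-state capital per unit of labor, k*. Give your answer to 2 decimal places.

k* ≈ 3.82

Steady state requires s·f(k) = (n + δ)·k, i.e. s·k^α = (n + δ)·k.
Rearranging, k^(1−α) = s / (n + δ).
k^0.56 = 0.25 / (0.023 + 0.095) = 0.25 / 0.118 = 2.1186
k* = 2.1186^(1/0.56) ≈ 3.8215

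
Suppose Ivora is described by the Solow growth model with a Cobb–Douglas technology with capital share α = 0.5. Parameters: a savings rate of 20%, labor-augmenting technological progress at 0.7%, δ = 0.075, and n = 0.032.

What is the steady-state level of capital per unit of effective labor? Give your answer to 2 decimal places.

Steady state requires s·f(k) = (n + g + δ)·k, i.e. s·k^α = (n + g + δ)·k.
Rearranging, k^(1−α) = s / (n + g + δ).
k^0.5 = 0.20 / (0.032 + 0.007 + 0.075) = 0.20 / 0.114 = 1.7544
k* = 1.7544^(1/0.5) ≈ 3.0779

k* ≈ 3.08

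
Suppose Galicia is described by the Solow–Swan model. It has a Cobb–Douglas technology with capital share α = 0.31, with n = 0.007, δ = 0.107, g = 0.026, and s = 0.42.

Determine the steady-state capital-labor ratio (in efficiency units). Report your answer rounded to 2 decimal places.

k* ≈ 4.91

At the steady state, Δk = 0, so s·k^α = (n + g + δ)·k.
Rearranging, k^(1−α) = s / (n + g + δ).
k^0.69 = 0.42 / (0.007 + 0.026 + 0.107) = 0.42 / 0.140 = 3.0000
k* = 3.0000^(1/0.69) ≈ 4.9145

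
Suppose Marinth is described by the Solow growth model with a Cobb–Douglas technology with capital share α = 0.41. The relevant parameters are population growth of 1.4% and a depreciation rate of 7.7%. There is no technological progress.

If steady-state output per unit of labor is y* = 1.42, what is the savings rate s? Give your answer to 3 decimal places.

s ≈ 0.151

Steady state requires s·f(k) = (n + δ)·k, i.e. s·k^α = (n + δ)·k.
Since y* = [s/(n + δ)]^(α/(1−α)), we have s/(n + δ) = (y*)^((1−α)/α) = 1.42^1.439 = 1.6563.
Therefore s = 1.6563 × (n + δ) = 1.6563 × 0.091 = 0.1507.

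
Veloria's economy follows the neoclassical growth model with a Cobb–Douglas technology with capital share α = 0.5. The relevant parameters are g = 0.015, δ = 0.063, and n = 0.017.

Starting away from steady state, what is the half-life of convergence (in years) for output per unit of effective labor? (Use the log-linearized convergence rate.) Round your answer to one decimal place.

t_½ ≈ 14.6 years

Near the steady state the convergence rate is λ = (1 − α)(n + g + δ).
λ = (1 − 0.5) × 0.095 = 0.5 × 0.095 = 0.0475
Half-life = ln 2 / λ = 0.6931 / 0.0475 ≈ 14.59 years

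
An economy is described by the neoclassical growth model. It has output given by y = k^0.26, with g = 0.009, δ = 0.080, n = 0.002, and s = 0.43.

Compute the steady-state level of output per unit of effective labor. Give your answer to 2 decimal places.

y* = 1.73

Steady state requires s·f(k) = (n + g + δ)·k, i.e. s·k^α = (n + g + δ)·k.
Dividing both sides by k: k^(1−α) = s / (n + g + δ).
k^0.74 = 0.43 / (0.002 + 0.009 + 0.080) = 0.43 / 0.091 = 4.7253
k* = 4.7253^(1/0.74) ≈ 8.1544
y* = (k*)^α = 8.1544^0.26 ≈ 1.7257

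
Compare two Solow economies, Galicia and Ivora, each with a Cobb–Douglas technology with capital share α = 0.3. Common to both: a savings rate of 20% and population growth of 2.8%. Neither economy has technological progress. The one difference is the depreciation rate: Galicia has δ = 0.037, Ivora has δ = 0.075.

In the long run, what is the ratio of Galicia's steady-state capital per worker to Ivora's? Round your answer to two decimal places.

Steady-state k* = [s/(n + δ)]^(1/(1−α)), so the ratio is [ (s_G/(n + δ)_G) / (s_I/(n + δ)_I) ]^1.4286.
s_G/(n + δ)_G = 0.20/0.065 = 3.0769; s_I/(n + δ)_I = 0.20/0.103 = 1.9417.
Ratio = (3.0769/1.9417)^1.4286 = 1.5846^1.4286 ≈ 1.9302

ratio ≈ 1.93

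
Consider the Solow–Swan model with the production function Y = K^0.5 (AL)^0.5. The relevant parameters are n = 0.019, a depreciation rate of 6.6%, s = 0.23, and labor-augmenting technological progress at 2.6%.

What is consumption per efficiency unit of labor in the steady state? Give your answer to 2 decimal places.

In steady state, investment equals break-even investment: s·k^α = (n + g + δ)·k.
Rearranging, k^(1−α) = s / (n + g + δ).
k^0.5 = 0.23 / (0.019 + 0.026 + 0.066) = 0.23 / 0.111 = 2.0721
k* = 2.0721^(1/0.5) ≈ 4.2936
y* = (k*)^α = 4.2936^0.5 ≈ 2.0721
c* = (1 − s)·y* = (1 − 0.23) × 2.0721 ≈ 1.5955

c* = 1.60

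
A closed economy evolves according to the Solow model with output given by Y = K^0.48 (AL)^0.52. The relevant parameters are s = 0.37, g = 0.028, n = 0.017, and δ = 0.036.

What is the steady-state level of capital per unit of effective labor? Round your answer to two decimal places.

k* ≈ 18.56

At the steady state, Δk = 0, so s·k^α = (n + g + δ)·k.
Rearranging, k^(1−α) = s / (n + g + δ).
k^0.52 = 0.37 / (0.017 + 0.028 + 0.036) = 0.37 / 0.081 = 4.5679
k* = 4.5679^(1/0.52) ≈ 18.5646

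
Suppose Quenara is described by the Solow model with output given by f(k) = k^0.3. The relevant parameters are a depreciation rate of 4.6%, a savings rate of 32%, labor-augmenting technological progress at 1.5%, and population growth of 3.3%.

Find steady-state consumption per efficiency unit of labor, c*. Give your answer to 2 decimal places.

c* = 1.15

At the steady state, Δk = 0, so s·k^α = (n + g + δ)·k.
Dividing both sides by k: k^(1−α) = s / (n + g + δ).
k^0.7 = 0.32 / (0.033 + 0.015 + 0.046) = 0.32 / 0.094 = 3.4043
k* = 3.4043^(1/0.7) ≈ 5.7549
y* = (k*)^α = 5.7549^0.3 ≈ 1.6905
c* = (1 − s)·y* = (1 − 0.32) × 1.6905 ≈ 1.1495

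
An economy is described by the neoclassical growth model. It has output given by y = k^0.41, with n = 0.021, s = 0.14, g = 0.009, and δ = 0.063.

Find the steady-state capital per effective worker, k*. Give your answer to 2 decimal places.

k* ≈ 2.00

In steady state, investment equals break-even investment: s·k^α = (n + g + δ)·k.
Dividing both sides by k: k^(1−α) = s / (n + g + δ).
k^0.59 = 0.14 / (0.021 + 0.009 + 0.063) = 0.14 / 0.093 = 1.5054
k* = 1.5054^(1/0.59) ≈ 2.0003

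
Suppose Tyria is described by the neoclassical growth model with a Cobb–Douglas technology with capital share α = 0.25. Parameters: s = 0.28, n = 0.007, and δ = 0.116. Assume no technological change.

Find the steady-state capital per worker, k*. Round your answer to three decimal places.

k* = 2.995

In steady state, investment equals break-even investment: s·k^α = (n + δ)·k.
Rearranging, k^(1−α) = s / (n + δ).
k^0.75 = 0.28 / (0.007 + 0.116) = 0.28 / 0.123 = 2.2764
k* = 2.2764^(1/0.75) ≈ 2.9945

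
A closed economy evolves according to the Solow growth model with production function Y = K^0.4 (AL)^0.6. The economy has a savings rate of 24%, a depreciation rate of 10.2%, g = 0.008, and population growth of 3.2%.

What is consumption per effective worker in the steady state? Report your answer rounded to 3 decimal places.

c* = 1.078

In steady state, investment equals break-even investment: s·k^α = (n + g + δ)·k.
Dividing both sides by k: k^(1−α) = s / (n + g + δ).
k^0.6 = 0.24 / (0.032 + 0.008 + 0.102) = 0.24 / 0.142 = 1.6901
k* = 1.6901^(1/0.6) ≈ 2.3980
y* = (k*)^α = 2.3980^0.4 ≈ 1.4189
c* = (1 − s)·y* = (1 − 0.24) × 1.4189 ≈ 1.0784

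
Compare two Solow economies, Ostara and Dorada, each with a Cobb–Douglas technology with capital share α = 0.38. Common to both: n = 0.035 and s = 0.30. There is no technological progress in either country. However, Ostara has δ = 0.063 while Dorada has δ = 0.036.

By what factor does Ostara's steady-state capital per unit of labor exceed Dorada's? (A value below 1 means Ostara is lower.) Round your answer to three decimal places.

Steady-state k* = [s/(n + δ)]^(1/(1−α)), so the ratio is [ (s_O/(n + δ)_O) / (s_D/(n + δ)_D) ]^1.6129.
s_O/(n + δ)_O = 0.30/0.098 = 3.0612; s_D/(n + δ)_D = 0.30/0.071 = 4.2254.
Ratio = (3.0612/4.2254)^1.6129 = 0.7245^1.6129 ≈ 0.5946

k*_O / k*_D ≈ 0.595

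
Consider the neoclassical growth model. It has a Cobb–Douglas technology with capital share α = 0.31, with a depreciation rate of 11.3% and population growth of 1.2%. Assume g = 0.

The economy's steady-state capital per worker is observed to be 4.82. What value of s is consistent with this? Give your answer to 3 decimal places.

s ≈ 0.370

Steady state requires s·f(k) = (n + δ)·k, i.e. s·k^α = (n + δ)·k.
So s / (n + δ) = (k*)^(1−α) = 4.82^0.69 = 2.9601.
Therefore s = 2.9601 × (n + δ) = 2.9601 × 0.125 = 0.3700.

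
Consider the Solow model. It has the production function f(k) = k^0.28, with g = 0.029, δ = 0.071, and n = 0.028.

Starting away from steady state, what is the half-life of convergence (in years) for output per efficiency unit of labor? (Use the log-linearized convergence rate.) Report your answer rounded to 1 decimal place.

t_½ ≈ 7.5 years

Near the steady state the convergence rate is λ = (1 − α)(n + g + δ).
λ = (1 − 0.28) × 0.128 = 0.72 × 0.128 = 0.09216
Half-life = ln 2 / λ = 0.6931 / 0.09216 ≈ 7.52 years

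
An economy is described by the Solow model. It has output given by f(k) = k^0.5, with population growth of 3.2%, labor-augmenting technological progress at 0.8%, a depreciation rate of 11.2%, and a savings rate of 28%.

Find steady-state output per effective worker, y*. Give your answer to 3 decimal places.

y* ≈ 1.842

In steady state, investment equals break-even investment: s·k^α = (n + g + δ)·k.
Rearranging, k^(1−α) = s / (n + g + δ).
k^0.5 = 0.28 / (0.032 + 0.008 + 0.112) = 0.28 / 0.152 = 1.8421
k* = 1.8421^(1/0.5) ≈ 3.3933
y* = (k*)^α = 3.3933^0.5 ≈ 1.8421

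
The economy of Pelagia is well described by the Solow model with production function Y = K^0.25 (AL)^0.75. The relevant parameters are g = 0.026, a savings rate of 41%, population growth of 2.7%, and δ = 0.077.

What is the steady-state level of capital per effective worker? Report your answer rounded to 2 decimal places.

k* = 4.63

In steady state, investment equals break-even investment: s·k^α = (n + g + δ)·k.
Dividing both sides by k: k^(1−α) = s / (n + g + δ).
k^0.75 = 0.41 / (0.027 + 0.026 + 0.077) = 0.41 / 0.130 = 3.1538
k* = 3.1538^(1/0.75) ≈ 4.6250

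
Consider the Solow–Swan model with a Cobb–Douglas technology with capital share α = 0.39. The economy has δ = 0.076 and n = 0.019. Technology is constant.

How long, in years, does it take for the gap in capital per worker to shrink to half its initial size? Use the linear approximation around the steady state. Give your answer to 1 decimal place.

half-life ≈ 12.0 years

Near the steady state the convergence rate is λ = (1 − α)(n + δ).
λ = (1 − 0.39) × 0.095 = 0.61 × 0.095 = 0.05795
Half-life = ln 2 / λ = 0.6931 / 0.05795 ≈ 11.96 years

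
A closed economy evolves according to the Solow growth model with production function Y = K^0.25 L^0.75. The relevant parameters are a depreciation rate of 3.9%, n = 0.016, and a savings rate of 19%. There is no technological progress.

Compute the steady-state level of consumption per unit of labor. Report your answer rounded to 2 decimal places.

Steady state requires s·f(k) = (n + δ)·k, i.e. s·k^α = (n + δ)·k.
Dividing both sides by k: k^(1−α) = s / (n + δ).
k^0.75 = 0.19 / (0.016 + 0.039) = 0.19 / 0.055 = 3.4545
k* = 3.4545^(1/0.75) ≈ 5.2221
y* = (k*)^α = 5.2221^0.25 ≈ 1.5117
c* = (1 − s)·y* = (1 − 0.19) × 1.5117 ≈ 1.2245

c* = 1.22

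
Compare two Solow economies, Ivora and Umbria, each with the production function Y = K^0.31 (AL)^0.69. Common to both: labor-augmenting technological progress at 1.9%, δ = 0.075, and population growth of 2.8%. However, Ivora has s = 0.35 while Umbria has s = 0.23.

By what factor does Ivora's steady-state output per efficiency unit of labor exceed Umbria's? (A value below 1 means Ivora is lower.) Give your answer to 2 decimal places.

Steady-state y* = [s/(n + g + δ)]^(α/(1−α)), so the ratio is [ (s_I/(n + g + δ)_I) / (s_U/(n + g + δ)_U) ]^0.4493.
s_I/(n + g + δ)_I = 0.35/0.122 = 2.8689; s_U/(n + g + δ)_U = 0.23/0.122 = 1.8852.
Ratio = (2.8689/1.8852)^0.4493 = 1.5218^0.4493 ≈ 1.2076

ratio ≈ 1.21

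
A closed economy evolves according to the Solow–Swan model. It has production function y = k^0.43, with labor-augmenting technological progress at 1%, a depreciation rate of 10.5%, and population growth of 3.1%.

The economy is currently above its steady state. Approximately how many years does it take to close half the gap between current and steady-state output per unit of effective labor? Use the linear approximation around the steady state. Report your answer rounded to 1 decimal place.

half-life ≈ 8.3 years

Near the steady state the convergence rate is λ = (1 − α)(n + g + δ).
λ = (1 − 0.43) × 0.146 = 0.57 × 0.146 = 0.08322
Half-life = ln 2 / λ = 0.6931 / 0.08322 ≈ 8.33 years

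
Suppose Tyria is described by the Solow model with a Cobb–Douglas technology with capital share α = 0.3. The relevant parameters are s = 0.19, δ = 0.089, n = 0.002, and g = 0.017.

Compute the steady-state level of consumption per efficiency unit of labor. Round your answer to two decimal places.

c* = 1.03

Steady state requires s·f(k) = (n + g + δ)·k, i.e. s·k^α = (n + g + δ)·k.
Rearranging, k^(1−α) = s / (n + g + δ).
k^0.7 = 0.19 / (0.002 + 0.017 + 0.089) = 0.19 / 0.108 = 1.7593
k* = 1.7593^(1/0.7) ≈ 2.2412
y* = (k*)^α = 2.2412^0.3 ≈ 1.2739
c* = (1 − s)·y* = (1 − 0.19) × 1.2739 ≈ 1.0319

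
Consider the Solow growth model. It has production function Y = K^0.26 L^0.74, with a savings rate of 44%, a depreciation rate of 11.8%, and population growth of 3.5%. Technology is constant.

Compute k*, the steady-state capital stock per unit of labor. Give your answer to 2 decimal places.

At the steady state, Δk = 0, so s·k^α = (n + δ)·k.
Dividing both sides by k: k^(1−α) = s / (n + δ).
k^0.74 = 0.44 / (0.035 + 0.118) = 0.44 / 0.153 = 2.8758
k* = 2.8758^(1/0.74) ≈ 4.1682

k* = 4.17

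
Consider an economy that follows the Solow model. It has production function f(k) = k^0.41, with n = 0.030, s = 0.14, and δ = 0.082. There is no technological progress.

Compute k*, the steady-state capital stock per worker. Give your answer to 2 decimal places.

k* ≈ 1.46

In steady state, investment equals break-even investment: s·k^α = (n + δ)·k.
Dividing both sides by k: k^(1−α) = s / (n + δ).
k^0.59 = 0.14 / (0.030 + 0.082) = 0.14 / 0.112 = 1.2500
k* = 1.2500^(1/0.59) ≈ 1.4597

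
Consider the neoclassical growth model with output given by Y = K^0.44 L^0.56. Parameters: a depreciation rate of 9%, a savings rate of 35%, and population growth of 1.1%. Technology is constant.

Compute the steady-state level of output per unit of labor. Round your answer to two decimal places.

Steady state requires s·f(k) = (n + δ)·k, i.e. s·k^α = (n + δ)·k.
Dividing both sides by k: k^(1−α) = s / (n + δ).
k^0.56 = 0.35 / (0.011 + 0.090) = 0.35 / 0.101 = 3.4653
k* = 3.4653^(1/0.56) ≈ 9.2007
y* = (k*)^α = 9.2007^0.44 ≈ 2.6551

y* = 2.66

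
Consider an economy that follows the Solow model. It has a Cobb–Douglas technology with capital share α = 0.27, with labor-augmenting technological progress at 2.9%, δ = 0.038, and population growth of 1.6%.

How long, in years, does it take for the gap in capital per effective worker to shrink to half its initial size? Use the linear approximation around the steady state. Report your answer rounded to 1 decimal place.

Near the steady state the convergence rate is λ = (1 − α)(n + g + δ).
λ = (1 − 0.27) × 0.083 = 0.73 × 0.083 = 0.06059
Half-life = ln 2 / λ = 0.6931 / 0.06059 ≈ 11.44 years

half-life ≈ 11.4 years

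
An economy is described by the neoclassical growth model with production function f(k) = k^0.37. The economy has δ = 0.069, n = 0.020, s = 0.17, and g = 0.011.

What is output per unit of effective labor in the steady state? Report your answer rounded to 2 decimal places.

In steady state, investment equals break-even investment: s·k^α = (n + g + δ)·k.
Rearranging, k^(1−α) = s / (n + g + δ).
k^0.63 = 0.17 / (0.020 + 0.011 + 0.069) = 0.17 / 0.100 = 1.7000
k* = 1.7000^(1/0.63) ≈ 2.3216
y* = (k*)^α = 2.3216^0.37 ≈ 1.3657

y* = 1.37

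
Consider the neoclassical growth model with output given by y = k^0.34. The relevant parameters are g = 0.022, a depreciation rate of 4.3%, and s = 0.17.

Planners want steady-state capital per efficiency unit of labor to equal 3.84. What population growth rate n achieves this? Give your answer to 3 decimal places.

n ≈ 0.005

At the steady state, Δk = 0, so s·k^α = (n + g + δ)·k.
So s / (n + g + δ) = (k*)^(1−α) = 3.84^0.66 = 2.4303.
Therefore n + g + δ = s / 2.4303 = 0.17 / 2.4303 = 0.0700, so n = 0.0700 − 0.065 = 0.0050.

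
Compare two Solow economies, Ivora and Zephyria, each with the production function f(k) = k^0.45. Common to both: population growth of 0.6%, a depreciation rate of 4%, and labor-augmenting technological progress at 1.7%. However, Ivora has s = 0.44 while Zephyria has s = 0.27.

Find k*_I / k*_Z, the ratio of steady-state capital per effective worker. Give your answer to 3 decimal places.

Steady-state k* = [s/(n + g + δ)]^(1/(1−α)), so the ratio is [ (s_I/(n + g + δ)_I) / (s_Z/(n + g + δ)_Z) ]^1.8182.
s_I/(n + g + δ)_I = 0.44/0.063 = 6.9841; s_Z/(n + g + δ)_Z = 0.27/0.063 = 4.2857.
Ratio = (6.9841/4.2857)^1.8182 = 1.6296^1.8182 ≈ 2.4300

ratio ≈ 2.430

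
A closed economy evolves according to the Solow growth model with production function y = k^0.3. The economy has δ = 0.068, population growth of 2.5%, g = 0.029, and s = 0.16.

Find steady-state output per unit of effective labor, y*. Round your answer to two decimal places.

y* ≈ 1.12

Steady state requires s·f(k) = (n + g + δ)·k, i.e. s·k^α = (n + g + δ)·k.
Rearranging, k^(1−α) = s / (n + g + δ).
k^0.7 = 0.16 / (0.025 + 0.029 + 0.068) = 0.16 / 0.122 = 1.3115
k* = 1.3115^(1/0.7) ≈ 1.4731
y* = (k*)^α = 1.4731^0.3 ≈ 1.1232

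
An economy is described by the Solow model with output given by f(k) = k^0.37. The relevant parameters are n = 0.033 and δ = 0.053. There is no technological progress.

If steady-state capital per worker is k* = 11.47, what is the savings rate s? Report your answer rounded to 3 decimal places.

Steady state requires s·f(k) = (n + δ)·k, i.e. s·k^α = (n + δ)·k.
So s / (n + δ) = (k*)^(1−α) = 11.47^0.63 = 4.6508.
Therefore s = 4.6508 × (n + δ) = 4.6508 × 0.086 = 0.4000.

s ≈ 0.400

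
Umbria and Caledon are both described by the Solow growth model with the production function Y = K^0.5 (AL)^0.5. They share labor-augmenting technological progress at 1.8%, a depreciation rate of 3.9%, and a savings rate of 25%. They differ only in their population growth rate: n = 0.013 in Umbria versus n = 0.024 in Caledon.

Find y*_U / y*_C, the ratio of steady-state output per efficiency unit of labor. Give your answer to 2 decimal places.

y*_U / y*_C ≈ 1.16

Steady-state y* = [s/(n + g + δ)]^(α/(1−α)), so the ratio is [ (s_U/(n + g + δ)_U) / (s_C/(n + g + δ)_C) ]^1.
s_U/(n + g + δ)_U = 0.25/0.070 = 3.5714; s_C/(n + g + δ)_C = 0.25/0.081 = 3.0864.
Ratio = (3.5714/3.0864)^1 = 1.1571^1 ≈ 1.1571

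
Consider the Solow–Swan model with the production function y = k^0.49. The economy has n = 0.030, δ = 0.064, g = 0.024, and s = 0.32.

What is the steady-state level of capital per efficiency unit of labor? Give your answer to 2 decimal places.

k* ≈ 7.07

Steady state requires s·f(k) = (n + g + δ)·k, i.e. s·k^α = (n + g + δ)·k.
Dividing both sides by k: k^(1−α) = s / (n + g + δ).
k^0.51 = 0.32 / (0.030 + 0.024 + 0.064) = 0.32 / 0.118 = 2.7119
k* = 2.7119^(1/0.51) ≈ 7.0722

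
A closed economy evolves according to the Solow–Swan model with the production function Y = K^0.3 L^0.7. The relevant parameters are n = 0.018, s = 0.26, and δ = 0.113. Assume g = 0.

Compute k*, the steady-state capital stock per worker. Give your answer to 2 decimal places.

k* ≈ 2.66

At the steady state, Δk = 0, so s·k^α = (n + δ)·k.
Dividing both sides by k: k^(1−α) = s / (n + δ).
k^0.7 = 0.26 / (0.018 + 0.113) = 0.26 / 0.131 = 1.9847
k* = 1.9847^(1/0.7) ≈ 2.6624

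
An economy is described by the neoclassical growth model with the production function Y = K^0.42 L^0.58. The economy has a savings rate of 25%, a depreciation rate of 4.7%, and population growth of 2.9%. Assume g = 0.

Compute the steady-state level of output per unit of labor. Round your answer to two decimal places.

y* ≈ 2.37

At the steady state, Δk = 0, so s·k^α = (n + δ)·k.
Rearranging, k^(1−α) = s / (n + δ).
k^0.58 = 0.25 / (0.029 + 0.047) = 0.25 / 0.076 = 3.2895
k* = 3.2895^(1/0.58) ≈ 7.7912
y* = (k*)^α = 7.7912^0.42 ≈ 2.3685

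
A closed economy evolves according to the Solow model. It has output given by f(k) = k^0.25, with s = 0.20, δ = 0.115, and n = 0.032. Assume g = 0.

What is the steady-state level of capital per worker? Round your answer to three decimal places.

k* ≈ 1.508

At the steady state, Δk = 0, so s·k^α = (n + δ)·k.
Rearranging, k^(1−α) = s / (n + δ).
k^0.75 = 0.20 / (0.032 + 0.115) = 0.20 / 0.147 = 1.3605
k* = 1.3605^(1/0.75) ≈ 1.5075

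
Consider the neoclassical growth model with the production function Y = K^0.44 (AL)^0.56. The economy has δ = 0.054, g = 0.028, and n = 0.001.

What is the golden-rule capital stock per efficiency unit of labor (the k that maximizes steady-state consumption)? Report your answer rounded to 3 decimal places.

The golden rule sets f'(k) = n + g + δ, i.e. α·k^(α−1) = n + g + δ.
So k^(1−α) = α / (n + g + δ) = 0.44 / 0.083 = 5.3012.
k_gold = 5.3012^(1/0.56) ≈ 19.6574

k_gold ≈ 19.657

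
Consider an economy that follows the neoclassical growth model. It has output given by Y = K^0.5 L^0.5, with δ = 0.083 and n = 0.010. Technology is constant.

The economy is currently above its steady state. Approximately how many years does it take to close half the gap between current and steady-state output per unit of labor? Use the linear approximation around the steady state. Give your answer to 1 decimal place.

t_½ ≈ 14.9 years

Near the steady state the convergence rate is λ = (1 − α)(n + δ).
λ = (1 − 0.5) × 0.093 = 0.5 × 0.093 = 0.0465
Half-life = ln 2 / λ = 0.6931 / 0.0465 ≈ 14.91 years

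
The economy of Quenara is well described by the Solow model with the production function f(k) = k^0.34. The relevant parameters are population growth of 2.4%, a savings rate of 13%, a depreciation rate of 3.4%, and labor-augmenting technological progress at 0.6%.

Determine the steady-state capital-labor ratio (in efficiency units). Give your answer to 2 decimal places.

In steady state, investment equals break-even investment: s·k^α = (n + g + δ)·k.
Dividing both sides by k: k^(1−α) = s / (n + g + δ).
k^0.66 = 0.13 / (0.024 + 0.006 + 0.034) = 0.13 / 0.064 = 2.0313
k* = 2.0313^(1/0.66) ≈ 2.9263

k* ≈ 2.93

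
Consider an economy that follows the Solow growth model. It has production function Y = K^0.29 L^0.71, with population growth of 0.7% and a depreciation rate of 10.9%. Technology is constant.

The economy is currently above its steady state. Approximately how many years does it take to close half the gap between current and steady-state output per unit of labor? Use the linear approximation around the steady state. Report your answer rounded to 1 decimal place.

half-life ≈ 8.4 years

Near the steady state the convergence rate is λ = (1 − α)(n + δ).
λ = (1 − 0.29) × 0.116 = 0.71 × 0.116 = 0.08236
Half-life = ln 2 / λ = 0.6931 / 0.08236 ≈ 8.42 years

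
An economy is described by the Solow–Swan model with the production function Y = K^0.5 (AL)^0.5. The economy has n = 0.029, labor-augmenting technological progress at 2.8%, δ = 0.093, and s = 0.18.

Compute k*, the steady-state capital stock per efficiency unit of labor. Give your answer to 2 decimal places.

k* ≈ 1.44

In steady state, investment equals break-even investment: s·k^α = (n + g + δ)·k.
Dividing both sides by k: k^(1−α) = s / (n + g + δ).
k^0.5 = 0.18 / (0.029 + 0.028 + 0.093) = 0.18 / 0.150 = 1.2000
k* = 1.2000^(1/0.5) ≈ 1.4400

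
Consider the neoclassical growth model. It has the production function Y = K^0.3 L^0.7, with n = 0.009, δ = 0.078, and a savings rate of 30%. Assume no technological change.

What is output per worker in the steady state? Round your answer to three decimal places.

At the steady state, Δk = 0, so s·k^α = (n + δ)·k.
Dividing both sides by k: k^(1−α) = s / (n + δ).
k^0.7 = 0.30 / (0.009 + 0.078) = 0.30 / 0.087 = 3.4483
k* = 3.4483^(1/0.7) ≈ 5.8615
y* = (k*)^α = 5.8615^0.3 ≈ 1.6998

y* ≈ 1.700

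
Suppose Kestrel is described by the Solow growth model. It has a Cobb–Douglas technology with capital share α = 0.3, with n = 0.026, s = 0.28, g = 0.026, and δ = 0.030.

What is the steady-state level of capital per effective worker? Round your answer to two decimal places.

In steady state, investment equals break-even investment: s·k^α = (n + g + δ)·k.
Dividing both sides by k: k^(1−α) = s / (n + g + δ).
k^0.7 = 0.28 / (0.026 + 0.026 + 0.030) = 0.28 / 0.082 = 3.4146
k* = 3.4146^(1/0.7) ≈ 5.7798

k* ≈ 5.78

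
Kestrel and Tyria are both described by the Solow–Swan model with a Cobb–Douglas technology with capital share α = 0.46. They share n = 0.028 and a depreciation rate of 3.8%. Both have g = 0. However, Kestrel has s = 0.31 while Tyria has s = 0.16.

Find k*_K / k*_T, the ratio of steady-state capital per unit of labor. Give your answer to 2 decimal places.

k*_K / k*_T ≈ 3.40

Steady-state k* = [s/(n + δ)]^(1/(1−α)), so the ratio is [ (s_K/(n + δ)_K) / (s_T/(n + δ)_T) ]^1.8519.
s_K/(n + δ)_K = 0.31/0.066 = 4.6970; s_T/(n + δ)_T = 0.16/0.066 = 2.4242.
Ratio = (4.6970/2.4242)^1.8519 = 1.9375^1.8519 ≈ 3.4036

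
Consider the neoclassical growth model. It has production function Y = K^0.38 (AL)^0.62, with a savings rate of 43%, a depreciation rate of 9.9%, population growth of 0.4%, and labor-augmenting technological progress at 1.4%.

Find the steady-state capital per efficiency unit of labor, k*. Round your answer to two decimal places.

Steady state requires s·f(k) = (n + g + δ)·k, i.e. s·k^α = (n + g + δ)·k.
Rearranging, k^(1−α) = s / (n + g + δ).
k^0.62 = 0.43 / (0.004 + 0.014 + 0.099) = 0.43 / 0.117 = 3.6752
k* = 3.6752^(1/0.62) ≈ 8.1610

k* ≈ 8.16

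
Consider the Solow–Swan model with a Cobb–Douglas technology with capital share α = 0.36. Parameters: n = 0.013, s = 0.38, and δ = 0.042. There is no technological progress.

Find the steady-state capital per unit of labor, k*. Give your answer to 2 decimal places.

k* ≈ 20.49

At the steady state, Δk = 0, so s·k^α = (n + δ)·k.
Dividing both sides by k: k^(1−α) = s / (n + δ).
k^0.64 = 0.38 / (0.013 + 0.042) = 0.38 / 0.055 = 6.9091
k* = 6.9091^(1/0.64) ≈ 20.4926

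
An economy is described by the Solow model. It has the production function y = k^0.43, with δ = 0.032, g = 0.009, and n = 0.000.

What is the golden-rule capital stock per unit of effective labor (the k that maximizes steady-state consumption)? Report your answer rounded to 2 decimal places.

The golden rule sets f'(k) = n + g + δ, i.e. α·k^(α−1) = n + g + δ.
So k^(1−α) = α / (n + g + δ) = 0.43 / 0.041 = 10.4878.
k_gold = 10.4878^(1/0.57) ≈ 61.7553

k_gold ≈ 61.76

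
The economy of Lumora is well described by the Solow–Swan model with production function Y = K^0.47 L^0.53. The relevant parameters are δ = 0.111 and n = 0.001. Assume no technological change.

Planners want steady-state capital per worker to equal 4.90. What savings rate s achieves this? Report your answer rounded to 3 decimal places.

s ≈ 0.260

In steady state, investment equals break-even investment: s·k^α = (n + δ)·k.
So s / (n + δ) = (k*)^(1−α) = 4.90^0.53 = 2.3217.
Therefore s = 2.3217 × (n + δ) = 2.3217 × 0.112 = 0.2600.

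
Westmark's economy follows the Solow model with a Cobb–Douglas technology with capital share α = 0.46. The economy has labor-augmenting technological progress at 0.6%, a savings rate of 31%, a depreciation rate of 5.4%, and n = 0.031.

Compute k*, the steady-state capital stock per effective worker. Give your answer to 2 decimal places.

Steady state requires s·f(k) = (n + g + δ)·k, i.e. s·k^α = (n + g + δ)·k.
Rearranging, k^(1−α) = s / (n + g + δ).
k^0.54 = 0.31 / (0.031 + 0.006 + 0.054) = 0.31 / 0.091 = 3.4066
k* = 3.4066^(1/0.54) ≈ 9.6779

k* ≈ 9.68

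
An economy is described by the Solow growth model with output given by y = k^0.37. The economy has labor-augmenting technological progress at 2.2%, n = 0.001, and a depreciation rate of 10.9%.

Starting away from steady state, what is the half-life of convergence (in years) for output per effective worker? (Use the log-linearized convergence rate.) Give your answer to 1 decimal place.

Near the steady state the convergence rate is λ = (1 − α)(n + g + δ).
λ = (1 − 0.37) × 0.132 = 0.63 × 0.132 = 0.08316
Half-life = ln 2 / λ = 0.6931 / 0.08316 ≈ 8.33 years

about 8.3 years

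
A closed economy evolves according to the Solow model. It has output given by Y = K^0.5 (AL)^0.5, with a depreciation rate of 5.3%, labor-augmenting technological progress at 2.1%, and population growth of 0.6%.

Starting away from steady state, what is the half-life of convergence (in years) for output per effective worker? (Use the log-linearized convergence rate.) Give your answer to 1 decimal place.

Near the steady state the convergence rate is λ = (1 − α)(n + g + δ).
λ = (1 − 0.5) × 0.080 = 0.5 × 0.080 = 0.0400
Half-life = ln 2 / λ = 0.6931 / 0.0400 ≈ 17.33 years

t_½ ≈ 17.3 years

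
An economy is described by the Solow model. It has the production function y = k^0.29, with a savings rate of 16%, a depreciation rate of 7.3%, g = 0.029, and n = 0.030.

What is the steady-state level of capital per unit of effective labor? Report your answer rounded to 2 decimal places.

Steady state requires s·f(k) = (n + g + δ)·k, i.e. s·k^α = (n + g + δ)·k.
Rearranging, k^(1−α) = s / (n + g + δ).
k^0.71 = 0.16 / (0.030 + 0.029 + 0.073) = 0.16 / 0.132 = 1.2121
k* = 1.2121^(1/0.71) ≈ 1.3112

k* ≈ 1.31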